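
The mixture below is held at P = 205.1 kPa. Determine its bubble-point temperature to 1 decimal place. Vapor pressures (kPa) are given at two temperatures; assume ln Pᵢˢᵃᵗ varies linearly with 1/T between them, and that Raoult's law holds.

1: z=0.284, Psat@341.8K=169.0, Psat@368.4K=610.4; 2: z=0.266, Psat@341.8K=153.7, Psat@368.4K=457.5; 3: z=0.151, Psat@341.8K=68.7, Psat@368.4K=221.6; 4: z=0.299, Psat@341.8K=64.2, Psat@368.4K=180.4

Bubble-point temperature: ΣzᵢPᵢˢᵃᵗ(T) = P. Interpolate ln Pᵢˢᵃᵗ = aᵢ + bᵢ/T.
  T = 341.8 K: ΣzᵢPᵢˢᵃᵗ = 118.45 kPa
  T = 368.4 K: ΣzᵢPᵢˢᵃᵗ = 382.45 kPa
  T = 355.1 K: ΣzᵢPᵢˢᵃᵗ = 217.28 kPa
  T = 348.5 K: ΣzᵢPᵢˢᵃᵗ = 161.67 kPa
  T = 351.8 K: ΣzᵢPᵢˢᵃᵗ = 187.67 kPa
  T = 353.5 K: ΣzᵢPᵢˢᵃᵗ = 202.44 kPa
Interpolating between 353.5 K and 355.1 K gives T ≈ 353.8 K.

T = 353.8 K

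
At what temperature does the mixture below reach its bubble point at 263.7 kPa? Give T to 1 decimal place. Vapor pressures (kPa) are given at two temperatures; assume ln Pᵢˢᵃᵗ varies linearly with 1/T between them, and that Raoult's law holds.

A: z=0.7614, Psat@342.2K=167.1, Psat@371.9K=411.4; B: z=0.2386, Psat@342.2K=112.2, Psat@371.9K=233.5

Bubble-point temperature: ΣzᵢPᵢˢᵃᵗ(T) = P. Interpolate ln Pᵢˢᵃᵗ = aᵢ + bᵢ/T.
  T = 342.2 K: ΣzᵢPᵢˢᵃᵗ = 154.00 kPa
  T = 371.9 K: ΣzᵢPᵢˢᵃᵗ = 368.95 kPa
  T = 357.0 K: ΣzᵢPᵢˢᵃᵗ = 242.27 kPa
  T = 364.4 K: ΣzᵢPᵢˢᵃᵗ = 299.81 kPa
  T = 360.7 K: ΣzᵢPᵢˢᵃᵗ = 269.79 kPa
  T = 358.9 K: ΣzᵢPᵢˢᵃᵗ = 256.10 kPa
Interpolating between 358.9 K and 360.7 K gives T ≈ 359.9 K.

T = 359.9 K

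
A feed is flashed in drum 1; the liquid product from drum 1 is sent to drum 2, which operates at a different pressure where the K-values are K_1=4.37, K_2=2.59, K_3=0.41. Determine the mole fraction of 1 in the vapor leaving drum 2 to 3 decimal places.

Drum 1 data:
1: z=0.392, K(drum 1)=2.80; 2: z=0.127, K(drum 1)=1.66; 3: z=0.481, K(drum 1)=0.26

Drum 1:
Iterate (Newton) starting at ψ₁ = 0.69:
  ψ₁ = 0.690: g = -0.3550, g' = -1.379 → ψ₁ = 0.432
  ψ₁ = 0.432: g = -0.0615, g' = -1.005 → ψ₁ = 0.371
Converged at ψ₁ = 0.371.
Drum-1 compositions:
  1: x = 0.235, y = 0.658
  2: x = 0.102, y = 0.169
  3: x = 0.663, y = 0.172
Drum-2 feed = drum-1 liquid: z₂ = (0.2351, 0.1020, 0.6629).
Drum 2:
Newton iteration, ψ₂⁰ = 0.63:
  ψ₂ = 0.630: g = -0.2877, g' = -0.923 → ψ₂ = 0.318
  ψ₂ = 0.318: g = 0.0086, g' = -1.085 → ψ₂ = 0.326
Converged at ψ₂ = 0.326.
  1: x = 0.112, y = 0.489
  2: x = 0.067, y = 0.174
  3: x = 0.821, y = 0.337

y_1 (drum 2) = 0.489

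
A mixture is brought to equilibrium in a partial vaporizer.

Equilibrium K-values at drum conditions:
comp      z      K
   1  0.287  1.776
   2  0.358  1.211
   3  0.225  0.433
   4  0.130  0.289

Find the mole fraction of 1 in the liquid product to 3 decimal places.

x_1 = 0.242

Material balance + equilibrium reduce to Σ zᵢ(Kᵢ−1)/(1+ψ(Kᵢ−1)) = 0.
g(0) = ΣzᵢKᵢ − 1 = 0.078 and g(1) = 1 − Σzᵢ/Kᵢ = -0.427, so a root lies in (0, 1).
Newton iteration, ψ⁰ = 0.39:
  ψ = 0.390: g = -0.0509, g' = -0.361 → ψ = 0.249
  ψ = 0.249: g = -0.0024, g' = -0.331 → ψ = 0.242
Converged at ψ = 0.242.
Compositions from xᵢ = zᵢ/(1+ψ(Kᵢ−1)), yᵢ = Kᵢxᵢ:
  1: x = 0.242, y = 0.429
  2: x = 0.341, y = 0.413
  3: x = 0.261, y = 0.113
  4: x = 0.157, y = 0.045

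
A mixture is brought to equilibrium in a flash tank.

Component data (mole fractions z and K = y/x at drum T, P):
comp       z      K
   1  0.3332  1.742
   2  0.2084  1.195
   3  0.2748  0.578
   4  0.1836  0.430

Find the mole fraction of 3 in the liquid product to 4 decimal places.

x_3 = 0.3050

Let ψ = V/F and solve Σ zᵢ(Kᵢ−1)/(1+ψ(Kᵢ−1)) = 0.
Feasibility: ΣzᵢKᵢ = 1.0673, Σzᵢ/Kᵢ = 1.2681 — both > 1, two phases present.
Iterate (Newton) starting at ψ = 0.35:
  ψ = 0.3500: g = -0.03249, g' = -0.2830 → ψ = 0.2352
  ψ = 0.2352: g = -0.00024, g' = -0.2801 → ψ = 0.2343
Converged at ψ = 0.2343.
Compositions from xᵢ = zᵢ/(1+ψ(Kᵢ−1)), yᵢ = Kᵢxᵢ:
  1: x = 0.2838, y = 0.4945
  2: x = 0.1993, y = 0.2382
  3: x = 0.3050, y = 0.1763
  4: x = 0.2119, y = 0.0911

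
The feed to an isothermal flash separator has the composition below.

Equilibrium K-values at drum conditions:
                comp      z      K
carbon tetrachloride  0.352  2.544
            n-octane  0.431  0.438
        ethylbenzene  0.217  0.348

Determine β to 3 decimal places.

Let β = V/F and solve Σ zᵢ(Kᵢ−1)/(1+β(Kᵢ−1)) = 0.
g(0) = ΣzᵢKᵢ − 1 = 0.160 and g(1) = 1 − Σzᵢ/Kᵢ = -0.746, so a root lies in (0, 1).
Newton–Raphson from β = 0.65:
  β = 0.650: g = -0.3559, g' = -0.825 → β = 0.218
  β = 0.218: g = -0.0347, g' = -0.772 → β = 0.173
  β = 0.173: g = 0.0007, g' = -0.806 → β = 0.174
Converged at β = 0.174.

β = 0.174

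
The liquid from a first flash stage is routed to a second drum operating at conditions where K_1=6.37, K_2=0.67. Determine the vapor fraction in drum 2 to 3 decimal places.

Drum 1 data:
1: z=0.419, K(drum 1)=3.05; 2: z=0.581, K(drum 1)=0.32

Drum 1:
Binary case is linear: z₁(K₁−1)(1+ψ₁(K₂−1)) + z₂(K₂−1)(1+ψ₁(K₁−1)) = 0
⇒ ψ₁ = [z₁(K₁−1)+z₂(K₂−1)] / [−(K₁−1)(K₂−1)] = 0.4639/1.3940 = 0.333
Drum-1 compositions:
  1: x = 0.249, y = 0.760
  2: x = 0.751, y = 0.240
Drum-2 feed = drum-1 liquid: z₂ = (0.2491, 0.7509).
Drum 2:
Material balance + equilibrium reduce to Σ zᵢ(Kᵢ−1)/(1+ψ₂(Kᵢ−1)) = 0.
g(0) = ΣzᵢKᵢ − 1 = 1.090 and g(1) = 1 − Σzᵢ/Kᵢ = -0.160, so a root lies in (0, 1).
Iterate (Newton) starting at ψ₂ = 0.5:
  ψ₂ = 0.500: g = 0.0662, g' = -0.646 → ψ₂ = 0.602
  ψ₂ = 0.602: g = 0.0065, g' = -0.528 → ψ₂ = 0.615
Converged at ψ₂ = 0.615.
  1: x = 0.058, y = 0.369
  2: x = 0.942, y = 0.631

V/F (drum 2) = 0.615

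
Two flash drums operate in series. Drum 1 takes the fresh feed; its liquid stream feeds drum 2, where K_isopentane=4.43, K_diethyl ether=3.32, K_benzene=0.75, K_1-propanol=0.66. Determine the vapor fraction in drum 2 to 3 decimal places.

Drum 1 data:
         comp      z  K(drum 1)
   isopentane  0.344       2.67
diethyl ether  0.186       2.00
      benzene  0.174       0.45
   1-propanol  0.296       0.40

Drum 1:
Rachford–Rice: g(ψ₁) = Σ zᵢ(Kᵢ−1)/(1+ψ₁(Kᵢ−1)) = 0.
Feasibility: ΣzᵢKᵢ = 1.487, Σzᵢ/Kᵢ = 1.349 — both > 1, two phases present.
Newton–Raphson from ψ₁ = 0.66:
  ψ₁ = 0.660: g = -0.0590, g' = -0.706 → ψ₁ = 0.577
  ψ₁ = 0.577: g = -0.0010, g' = -0.686 → ψ₁ = 0.575
Converged at ψ₁ = 0.575.
Drum-1 compositions:
  isopentane: x = 0.175, y = 0.469
  diethyl ether: x = 0.118, y = 0.236
  benzene: x = 0.254, y = 0.115
  1-propanol: x = 0.452, y = 0.181
Drum-2 feed = drum-1 liquid: z₂ = (0.1755, 0.1181, 0.2545, 0.4519).
Drum 2:
Rachford–Rice: g(ψ₂) = Σ zᵢ(Kᵢ−1)/(1+ψ₂(Kᵢ−1)) = 0.
Feasibility: ΣzᵢKᵢ = 1.659, Σzᵢ/Kᵢ = 1.099 — both > 1, two phases present.
Iterate (Newton) starting at ψ₂ = 0.5:
  ψ₂ = 0.500: g = 0.0907, g' = -0.513 → ψ₂ = 0.677
  ψ₂ = 0.677: g = 0.0116, g' = -0.395 → ψ₂ = 0.706
  ψ₂ = 0.706: g = 0.0002, g' = -0.381 → ψ₂ = 0.707
Converged at ψ₂ = 0.707.
  isopentane: x = 0.051, y = 0.227
  diethyl ether: x = 0.045, y = 0.149
  benzene: x = 0.309, y = 0.232
  1-propanol: x = 0.595, y = 0.393

V/F (drum 2) = 0.707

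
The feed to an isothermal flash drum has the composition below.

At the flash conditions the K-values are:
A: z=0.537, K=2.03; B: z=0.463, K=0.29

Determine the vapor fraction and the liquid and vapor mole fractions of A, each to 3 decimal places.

Material balance + equilibrium reduce to Σ zᵢ(Kᵢ−1)/(1+ψ(Kᵢ−1)) = 0.
Check two-phase: ΣzᵢKᵢ = 1.224 > 1 and Σzᵢ/Kᵢ = 1.861 > 1, so g(0) = 0.224 > 0 and g(1) = -0.861 < 0.
Newton iteration, ψ⁰ = 0.31:
  ψ = 0.310: g = -0.0023, g' = -0.711 → ψ = 0.307
Converged at ψ = 0.307.
Compositions from xᵢ = zᵢ/(1+ψ(Kᵢ−1)), yᵢ = Kᵢxᵢ:
  A: x = 0.408, y = 0.828
  B: x = 0.592, y = 0.172

ψ = 0.307, x_A = 0.408, y_A = 0.828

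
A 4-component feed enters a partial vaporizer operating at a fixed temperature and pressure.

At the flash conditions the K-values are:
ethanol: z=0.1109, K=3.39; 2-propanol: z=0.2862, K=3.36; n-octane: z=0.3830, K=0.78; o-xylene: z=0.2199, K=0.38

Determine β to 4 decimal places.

Material balance + equilibrium reduce to Σ zᵢ(Kᵢ−1)/(1+β(Kᵢ−1)) = 0.
g(0) = ΣzᵢKᵢ − 1 = 0.7199 and g(1) = 1 − Σzᵢ/Kᵢ = -0.1876, so a root lies in (0, 1).
Newton iteration, β⁰ = 0.47:
  β = 0.4700: g = 0.15868, g' = -0.6902 → β = 0.6999
  β = 0.6999: g = 0.01343, g' = -0.6051 → β = 0.7221
Converged at β = 0.7221.

β = 0.7221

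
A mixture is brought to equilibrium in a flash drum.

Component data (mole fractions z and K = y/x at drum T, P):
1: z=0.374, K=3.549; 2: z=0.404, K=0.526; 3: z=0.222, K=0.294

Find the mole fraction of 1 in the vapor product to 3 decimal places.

Let β = V/F and solve Σ zᵢ(Kᵢ−1)/(1+β(Kᵢ−1)) = 0.
Check two-phase: ΣzᵢKᵢ = 1.605 > 1 and Σzᵢ/Kᵢ = 1.629 > 1, so g(0) = 0.605 > 0 and g(1) = -0.629 < 0.
Iterate (Newton) starting at β = 0.41:
  β = 0.410: g = 0.0079, g' = -0.940 → β = 0.418
Converged at β = 0.418.
Compositions from xᵢ = zᵢ/(1+β(Kᵢ−1)), yᵢ = Kᵢxᵢ:
  1: x = 0.181, y = 0.642
  2: x = 0.504, y = 0.265
  3: x = 0.315, y = 0.093

y_1 = 0.642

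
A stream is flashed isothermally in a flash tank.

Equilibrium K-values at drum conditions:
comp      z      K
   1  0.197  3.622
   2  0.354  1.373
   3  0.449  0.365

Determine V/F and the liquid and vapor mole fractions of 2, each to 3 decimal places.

Rachford–Rice: g(V/F) = Σ zᵢ(Kᵢ−1)/(1+V/F(Kᵢ−1)) = 0.
Check two-phase: ΣzᵢKᵢ = 1.363 > 1 and Σzᵢ/Kᵢ = 1.542 > 1, so g(0) = 0.363 > 0 and g(1) = -0.542 < 0.
Iterate (Newton) starting at V/F = 0.42:
  V/F = 0.420: g = -0.0288, g' = -0.680 → V/F = 0.378
Converged at V/F = 0.378.
Compositions from xᵢ = zᵢ/(1+V/F(Kᵢ−1)), yᵢ = Kᵢxᵢ:
  1: x = 0.099, y = 0.358
  2: x = 0.310, y = 0.426
  3: x = 0.591, y = 0.216

V/F = 0.378, x_2 = 0.310, y_2 = 0.426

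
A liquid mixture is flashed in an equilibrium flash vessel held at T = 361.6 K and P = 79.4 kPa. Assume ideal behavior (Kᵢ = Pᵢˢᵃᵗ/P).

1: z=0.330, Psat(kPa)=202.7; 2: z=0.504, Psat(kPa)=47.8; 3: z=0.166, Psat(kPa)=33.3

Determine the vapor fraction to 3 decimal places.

Raoult's law: Kᵢ = Pᵢˢᵃᵗ/P = Pᵢˢᵃᵗ/79.4.
  K_1 = 202.7/79.4 = 2.55290, K_2 = 47.8/79.4 = 0.60202, K_3 = 33.3/79.4 = 0.41940
Newton iteration, ψ⁰ = 0.67:
  ψ = 0.670: g = -0.1801, g' = -0.489 → ψ = 0.302
  ψ = 0.302: g = 0.0040, g' = -0.554 → ψ = 0.309
Converged at ψ = 0.309.

ψ = 0.309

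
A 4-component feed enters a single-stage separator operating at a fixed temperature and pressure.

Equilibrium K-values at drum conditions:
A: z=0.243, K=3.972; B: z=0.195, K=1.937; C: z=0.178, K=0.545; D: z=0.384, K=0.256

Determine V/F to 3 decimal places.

V/F = 0.359

Material balance + equilibrium reduce to Σ zᵢ(Kᵢ−1)/(1+V/F(Kᵢ−1)) = 0.
Check two-phase: ΣzᵢKᵢ = 1.538 > 1 and Σzᵢ/Kᵢ = 1.988 > 1, so g(0) = 0.538 > 0 and g(1) = -0.988 < 0.
Newton–Raphson from V/F = 0.5:
  V/F = 0.500: g = -0.1448, g' = -1.027 → V/F = 0.359
Converged at V/F = 0.359.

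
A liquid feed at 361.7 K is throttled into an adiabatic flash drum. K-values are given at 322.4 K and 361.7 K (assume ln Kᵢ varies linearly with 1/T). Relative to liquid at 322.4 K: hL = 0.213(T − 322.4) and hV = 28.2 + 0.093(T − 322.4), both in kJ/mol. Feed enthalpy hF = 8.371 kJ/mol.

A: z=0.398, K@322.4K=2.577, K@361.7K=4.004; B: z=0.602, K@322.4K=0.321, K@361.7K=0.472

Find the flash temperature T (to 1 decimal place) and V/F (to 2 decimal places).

T = 327.9 K, V/F = 0.26

Adiabatic flash: solve Rachford–Rice at each trial T, then check hF = ψ·hV(T) + (1−ψ)·hL(T).
  T = 322.4 K: K = (2.577, 0.321), RR gives ψ = 0.204, H_out = 5.765 kJ/mol
  T = 361.7 K: K = (4.004, 0.472), RR gives ψ = 0.553, H_out = 21.367 kJ/mol
  T = 342.0 K: K = (3.251, 0.393), RR gives ψ = 0.389, H_out = 14.222 kJ/mol
  T = 332.2 K: K = (2.905, 0.356), RR gives ψ = 0.302, H_out = 10.258 kJ/mol
  T = 327.3 K: K = (2.738, 0.339), RR gives ψ = 0.255, H_out = 8.095 kJ/mol
  T = 329.8 K: K = (2.823, 0.348), RR gives ψ = 0.280, H_out = 9.217 kJ/mol
  T = 328.6 K: K = (2.782, 0.343), RR gives ψ = 0.268, H_out = 8.683 kJ/mol
Linear interpolation between T = 327.3 (H_out = 8.095) and T = 328.6 (H_out = 8.683) on hF = 8.371 gives T ≈ 327.9 K, at which ψ = 0.26.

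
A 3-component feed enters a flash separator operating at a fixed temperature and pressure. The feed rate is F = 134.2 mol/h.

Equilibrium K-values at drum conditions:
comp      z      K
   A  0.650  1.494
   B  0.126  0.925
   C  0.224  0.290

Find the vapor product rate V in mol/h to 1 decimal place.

V = 67.5 mol/h

Material balance + equilibrium reduce to Σ zᵢ(Kᵢ−1)/(1+ψ(Kᵢ−1)) = 0.
Check two-phase: ΣzᵢKᵢ = 1.153 > 1 and Σzᵢ/Kᵢ = 1.344 > 1, so g(0) = 0.153 > 0 and g(1) = -0.344 < 0.
Iterate (Newton) starting at ψ = 0.5:
  ψ = 0.500: g = 0.0011, g' = -0.374 → ψ = 0.503
Converged at ψ = 0.503.
Then V = ψ·F = 0.5030·134.2 = 67.5 mol/h and L = F − V = 66.7 mol/h.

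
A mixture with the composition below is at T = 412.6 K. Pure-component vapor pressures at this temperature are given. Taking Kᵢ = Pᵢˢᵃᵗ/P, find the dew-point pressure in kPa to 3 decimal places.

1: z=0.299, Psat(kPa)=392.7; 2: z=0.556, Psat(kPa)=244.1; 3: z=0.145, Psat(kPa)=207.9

At the dew point ψ → 1, so Σzᵢ/Kᵢ = 1 with Kᵢ = Pᵢˢᵃᵗ/P ⇒ 1/P = Σzᵢ/Pᵢˢᵃᵗ.
1/P = 0.299/392.7 + 0.556/244.1 + 0.145/207.9 = 0.003737 ⇒ P = 267.623 kPa

Pdew = 267.623 kPa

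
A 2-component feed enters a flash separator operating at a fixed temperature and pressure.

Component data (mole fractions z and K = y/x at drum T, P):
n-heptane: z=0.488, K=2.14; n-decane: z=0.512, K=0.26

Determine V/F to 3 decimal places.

V/F = 0.210

Rachford–Rice: g(V/F) = Σ zᵢ(Kᵢ−1)/(1+V/F(Kᵢ−1)) = 0.
g(0) = ΣzᵢKᵢ − 1 = 0.177 and g(1) = 1 − Σzᵢ/Kᵢ = -1.197, so a root lies in (0, 1).
Iterate (Newton) starting at V/F = 0.5:
  V/F = 0.500: g = -0.2471, g' = -0.964 → V/F = 0.244
  V/F = 0.244: g = -0.0268, g' = -0.806 → V/F = 0.210
Converged at V/F = 0.210.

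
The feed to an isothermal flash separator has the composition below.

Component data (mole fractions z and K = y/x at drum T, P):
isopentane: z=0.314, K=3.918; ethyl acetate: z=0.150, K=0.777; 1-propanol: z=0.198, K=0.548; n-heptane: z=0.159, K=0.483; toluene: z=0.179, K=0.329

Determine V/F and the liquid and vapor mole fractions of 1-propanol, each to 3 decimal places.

Rachford–Rice: g(V/F) = Σ zᵢ(Kᵢ−1)/(1+V/F(Kᵢ−1)) = 0.
g(0) = ΣzᵢKᵢ − 1 = 0.591 and g(1) = 1 − Σzᵢ/Kᵢ = -0.508, so a root lies in (0, 1).
Newton iteration, V/F⁰ = 0.5:
  V/F = 0.500: g = -0.0723, g' = -0.779 → V/F = 0.407
  V/F = 0.407: g = 0.0028, g' = -0.849 → V/F = 0.411
Converged at V/F = 0.411.
Compositions from xᵢ = zᵢ/(1+V/F(Kᵢ−1)), yᵢ = Kᵢxᵢ:
  isopentane: x = 0.143, y = 0.560
  ethyl acetate: x = 0.165, y = 0.128
  1-propanol: x = 0.243, y = 0.133
  n-heptane: x = 0.202, y = 0.097
  toluene: x = 0.247, y = 0.081

V/F = 0.411, x_1-propanol = 0.243, y_1-propanol = 0.133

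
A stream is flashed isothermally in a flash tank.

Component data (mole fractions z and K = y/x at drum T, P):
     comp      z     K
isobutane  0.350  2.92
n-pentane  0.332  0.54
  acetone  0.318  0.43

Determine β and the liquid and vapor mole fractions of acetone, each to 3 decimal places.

Let β = V/F and solve Σ zᵢ(Kᵢ−1)/(1+β(Kᵢ−1)) = 0.
g(0) = ΣzᵢKᵢ − 1 = 0.338 and g(1) = 1 − Σzᵢ/Kᵢ = -0.474, so a root lies in (0, 1).
Iterate (Newton) starting at β = 0.5:
  β = 0.500: g = -0.1090, g' = -0.656 → β = 0.334
  β = 0.334: g = 0.0051, g' = -0.735 → β = 0.341
Converged at β = 0.341.
Compositions from xᵢ = zᵢ/(1+β(Kᵢ−1)), yᵢ = Kᵢxᵢ:
  isobutane: x = 0.212, y = 0.618
  n-pentane: x = 0.394, y = 0.213
  acetone: x = 0.395, y = 0.170

β = 0.341, x_acetone = 0.395, y_acetone = 0.170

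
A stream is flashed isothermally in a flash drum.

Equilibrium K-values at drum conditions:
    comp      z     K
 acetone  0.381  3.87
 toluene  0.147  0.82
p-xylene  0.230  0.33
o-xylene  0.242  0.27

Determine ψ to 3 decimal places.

ψ = 0.418

Rachford–Rice: g(ψ) = Σ zᵢ(Kᵢ−1)/(1+ψ(Kᵢ−1)) = 0.
Check two-phase: ΣzᵢKᵢ = 1.736 > 1 and Σzᵢ/Kᵢ = 1.871 > 1, so g(0) = 0.736 > 0 and g(1) = -0.871 < 0.
Newton iteration, ψ⁰ = 0.5:
  ψ = 0.500: g = -0.0899, g' = -1.088 → ψ = 0.417
  ψ = 0.417: g = 0.0009, g' = -1.121 → ψ = 0.418
Converged at ψ = 0.418.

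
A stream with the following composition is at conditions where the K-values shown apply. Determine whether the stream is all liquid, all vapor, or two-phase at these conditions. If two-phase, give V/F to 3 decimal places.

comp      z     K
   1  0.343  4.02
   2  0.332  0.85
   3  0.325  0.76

all vapor

ΣzᵢKᵢ = 1.908; Σzᵢ/Kᵢ = 0.904.
Since Σzᵢ/Kᵢ < 1 the mixture is above its dew point — single vapor phase.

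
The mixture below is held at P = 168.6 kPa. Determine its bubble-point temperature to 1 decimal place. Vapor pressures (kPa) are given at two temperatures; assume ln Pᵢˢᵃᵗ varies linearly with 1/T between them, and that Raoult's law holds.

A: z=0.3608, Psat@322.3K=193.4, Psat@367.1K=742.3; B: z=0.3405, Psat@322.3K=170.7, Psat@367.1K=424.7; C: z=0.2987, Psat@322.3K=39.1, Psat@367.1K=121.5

T = 328.9 K

Bubble-point temperature: ΣzᵢPᵢˢᵃᵗ(T) = P. Interpolate ln Pᵢˢᵃᵗ = aᵢ + bᵢ/T.
  T = 322.3 K: ΣzᵢPᵢˢᵃᵗ = 139.58 kPa
  T = 367.1 K: ΣzᵢPᵢˢᵃᵗ = 448.72 kPa
  T = 344.7 K: ΣzᵢPᵢˢᵃᵗ = 258.61 kPa
  T = 333.5 K: ΣzᵢPᵢˢᵃᵗ = 191.68 kPa
  T = 327.9 K: ΣzᵢPᵢˢᵃᵗ = 163.95 kPa
  T = 330.7 K: ΣzᵢPᵢˢᵃᵗ = 177.37 kPa
Interpolating between 327.9 K and 330.7 K gives T ≈ 328.9 K.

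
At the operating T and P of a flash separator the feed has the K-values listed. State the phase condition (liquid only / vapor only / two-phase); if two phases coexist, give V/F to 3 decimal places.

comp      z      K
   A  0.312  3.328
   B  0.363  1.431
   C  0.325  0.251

two-phase, V/F = 0.584

ΣzᵢKᵢ = 1.639; Σzᵢ/Kᵢ = 1.642.
Both exceed 1, so a two-phase solution exists.
Let ψ = V/F and solve Σ zᵢ(Kᵢ−1)/(1+ψ(Kᵢ−1)) = 0.
Newton–Raphson from ψ = 0.5:
  ψ = 0.500: g = 0.0752, g' = -0.873 → ψ = 0.586
  ψ = 0.586: g = -0.0019, g' = -0.925 → ψ = 0.584
Converged at ψ = 0.584.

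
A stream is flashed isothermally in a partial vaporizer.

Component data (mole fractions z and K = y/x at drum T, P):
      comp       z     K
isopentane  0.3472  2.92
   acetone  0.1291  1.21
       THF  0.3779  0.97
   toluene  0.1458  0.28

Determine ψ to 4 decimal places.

ψ = 0.8414

Material balance + equilibrium reduce to Σ zᵢ(Kᵢ−1)/(1+ψ(Kᵢ−1)) = 0.
Feasibility: ΣzᵢKᵢ = 1.5774, Σzᵢ/Kᵢ = 1.1359 — both > 1, two phases present.
Newton–Raphson from ψ = 0.59:
  ψ = 0.5900: g = 0.14264, g' = -0.5147 → ψ = 0.8671
  ψ = 0.8671: g = -0.01800, g' = -0.7202 → ψ = 0.8421
  ψ = 0.8421: g = -0.00053, g' = -0.6791 → ψ = 0.8414
Converged at ψ = 0.8414.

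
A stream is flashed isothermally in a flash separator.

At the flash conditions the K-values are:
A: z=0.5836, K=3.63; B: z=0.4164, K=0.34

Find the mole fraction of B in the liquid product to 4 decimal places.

x_B = 0.7994

Let ψ = V/F and solve Σ zᵢ(Kᵢ−1)/(1+ψ(Kᵢ−1)) = 0.
Feasibility: ΣzᵢKᵢ = 2.2600, Σzᵢ/Kᵢ = 1.3855 — both > 1, two phases present.
Binary case is linear: z₁(K₁−1)(1+ψ(K₂−1)) + z₂(K₂−1)(1+ψ(K₁−1)) = 0
⇒ ψ = [z₁(K₁−1)+z₂(K₂−1)] / [−(K₁−1)(K₂−1)] = 1.26004/1.73580 = 0.7259
Compositions from xᵢ = zᵢ/(1+ψ(Kᵢ−1)), yᵢ = Kᵢxᵢ:
  A: x = 0.2006, y = 0.7282
  B: x = 0.7994, y = 0.2718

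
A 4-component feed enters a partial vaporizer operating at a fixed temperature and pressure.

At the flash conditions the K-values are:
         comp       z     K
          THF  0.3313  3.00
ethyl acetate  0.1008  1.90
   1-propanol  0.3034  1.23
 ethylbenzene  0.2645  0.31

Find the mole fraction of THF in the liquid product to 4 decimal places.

x_THF = 0.1325

Rachford–Rice: g(V/F) = Σ zᵢ(Kᵢ−1)/(1+V/F(Kᵢ−1)) = 0.
g(0) = ΣzᵢKᵢ − 1 = 0.6406 and g(1) = 1 − Σzᵢ/Kᵢ = -0.2634, so a root lies in (0, 1).
Newton iteration, V/F⁰ = 0.44:
  V/F = 0.4400: g = 0.21873, g' = -0.6897 → V/F = 0.7571
  V/F = 0.7571: g = -0.00522, g' = -0.8023 → V/F = 0.7506
Converged at V/F = 0.7506.
Compositions from xᵢ = zᵢ/(1+V/F(Kᵢ−1)), yᵢ = Kᵢxᵢ:
  THF: x = 0.1325, y = 0.3974
  ethyl acetate: x = 0.0602, y = 0.1143
  1-propanol: x = 0.2587, y = 0.3182
  ethylbenzene: x = 0.5486, y = 0.1701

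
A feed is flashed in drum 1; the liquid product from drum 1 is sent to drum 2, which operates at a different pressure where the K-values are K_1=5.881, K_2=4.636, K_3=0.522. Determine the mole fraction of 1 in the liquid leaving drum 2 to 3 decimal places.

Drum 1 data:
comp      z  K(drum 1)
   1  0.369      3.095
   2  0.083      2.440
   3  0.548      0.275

x_1 (drum 2) = 0.072

Drum 1:
Let ψ₁ = V/F and solve Σ zᵢ(Kᵢ−1)/(1+ψ₁(Kᵢ−1)) = 0.
Feasibility: ΣzᵢKᵢ = 1.495, Σzᵢ/Kᵢ = 2.146 — both > 1, two phases present.
Newton iteration, ψ₁⁰ = 0.5:
  ψ₁ = 0.500: g = -0.1762, g' = -1.153 → ψ₁ = 0.347
  ψ₁ = 0.347: g = -0.0038, g' = -1.134 → ψ₁ = 0.344
Converged at ψ₁ = 0.344.
Drum-1 compositions:
  1: x = 0.214, y = 0.664
  2: x = 0.056, y = 0.135
  3: x = 0.730, y = 0.201
Drum-2 feed = drum-1 liquid: z₂ = (0.2145, 0.0555, 0.7300).
Drum 2:
Newton–Raphson from ψ₂ = 0.5:
  ψ₂ = 0.500: g = -0.0826, g' = -0.812 → ψ₂ = 0.398
  ψ₂ = 0.398: g = 0.0071, g' = -0.967 → ψ₂ = 0.406
Converged at ψ₂ = 0.406.
  1: x = 0.072, y = 0.423
  2: x = 0.022, y = 0.104
  3: x = 0.906, y = 0.473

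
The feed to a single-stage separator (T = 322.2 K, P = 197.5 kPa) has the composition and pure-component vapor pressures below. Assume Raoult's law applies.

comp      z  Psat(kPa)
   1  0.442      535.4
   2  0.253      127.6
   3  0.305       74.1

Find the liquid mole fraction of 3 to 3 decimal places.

Raoult's law: Kᵢ = Pᵢˢᵃᵗ/P = Pᵢˢᵃᵗ/197.5.
  K_1 = 535.4/197.5 = 2.71089, K_2 = 127.6/197.5 = 0.64608, K_3 = 74.1/197.5 = 0.37519
Rachford–Rice: g(ψ) = Σ zᵢ(Kᵢ−1)/(1+ψ(Kᵢ−1)) = 0.
Check two-phase: ΣzᵢKᵢ = 1.476 > 1 and Σzᵢ/Kᵢ = 1.368 > 1, so g(0) = 0.476 > 0 and g(1) = -0.368 < 0.
Newton–Raphson from ψ = 0.5:
  ψ = 0.500: g = 0.0216, g' = -0.674 → ψ = 0.532
Converged at ψ = 0.532.
Compositions from xᵢ = zᵢ/(1+ψ(Kᵢ−1)), yᵢ = Kᵢxᵢ:
  1: x = 0.231, y = 0.627
  2: x = 0.312, y = 0.201
  3: x = 0.457, y = 0.171

x_3 = 0.457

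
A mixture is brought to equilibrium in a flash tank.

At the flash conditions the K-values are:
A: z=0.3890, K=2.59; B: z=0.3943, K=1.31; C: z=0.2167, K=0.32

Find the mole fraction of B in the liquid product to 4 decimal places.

Material balance + equilibrium reduce to Σ zᵢ(Kᵢ−1)/(1+ψ(Kᵢ−1)) = 0.
Check two-phase: ΣzᵢKᵢ = 1.5934 > 1 and Σzᵢ/Kᵢ = 1.1284 > 1, so g(0) = 0.5934 > 0 and g(1) = -0.1284 < 0.
Newton–Raphson from ψ = 0.5:
  ψ = 0.5000: g = 0.22714, g' = -0.5637 → ψ = 0.9030
  ψ = 0.9030: g = -0.03234, g' = -0.8615 → ψ = 0.8654
  ψ = 0.8654: g = -0.00140, g' = -0.7895 → ψ = 0.8637
Converged at ψ = 0.8637.
Compositions from xᵢ = zᵢ/(1+ψ(Kᵢ−1)), yᵢ = Kᵢxᵢ:
  A: x = 0.1639, y = 0.4245
  B: x = 0.3110, y = 0.4074
  C: x = 0.5251, y = 0.1680

x_B = 0.3110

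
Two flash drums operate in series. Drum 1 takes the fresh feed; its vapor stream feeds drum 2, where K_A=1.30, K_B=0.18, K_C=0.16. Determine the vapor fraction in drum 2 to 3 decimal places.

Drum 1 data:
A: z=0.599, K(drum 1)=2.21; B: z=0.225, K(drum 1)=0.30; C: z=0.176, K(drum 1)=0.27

V/F (drum 2) = 0.388

Drum 1:
Let ψ₁ = V/F and solve Σ zᵢ(Kᵢ−1)/(1+ψ₁(Kᵢ−1)) = 0.
Feasibility: ΣzᵢKᵢ = 1.439, Σzᵢ/Kᵢ = 1.673 — both > 1, two phases present.
Newton–Raphson from ψ₁ = 0.63:
  ψ₁ = 0.630: g = -0.1084, g' = -0.957 → ψ₁ = 0.517
  ψ₁ = 0.517: g = -0.0071, g' = -0.844 → ψ₁ = 0.508
Converged at ψ₁ = 0.508.
Drum-1 compositions:
  A: x = 0.371, y = 0.820
  B: x = 0.349, y = 0.105
  C: x = 0.280, y = 0.076
Drum-2 feed = drum-1 vapor: z₂ = (0.8197, 0.1048, 0.0756).
Drum 2:
Rachford–Rice: g(ψ₂) = Σ zᵢ(Kᵢ−1)/(1+ψ₂(Kᵢ−1)) = 0.
Check two-phase: ΣzᵢKᵢ = 1.097 > 1 and Σzᵢ/Kᵢ = 1.685 > 1, so g(0) = 0.097 > 0 and g(1) = -0.685 < 0.
Newton iteration, ψ₂⁰ = 0.53:
  ψ₂ = 0.530: g = -0.0542, g' = -0.449 → ψ₂ = 0.409
  ψ₂ = 0.409: g = -0.0070, g' = -0.342 → ψ₂ = 0.389
  ψ₂ = 0.389: g = -0.0001, g' = -0.329 → ψ₂ = 0.388
Converged at ψ₂ = 0.388.
  A: x = 0.734, y = 0.954
  B: x = 0.154, y = 0.028
  C: x = 0.112, y = 0.018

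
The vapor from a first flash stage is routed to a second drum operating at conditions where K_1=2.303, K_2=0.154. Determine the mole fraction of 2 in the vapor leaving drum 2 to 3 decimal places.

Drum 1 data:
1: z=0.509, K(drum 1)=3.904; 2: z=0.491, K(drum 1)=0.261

y_2 (drum 2) = 0.093

Drum 1:
Rachford–Rice: g(ψ₁) = Σ zᵢ(Kᵢ−1)/(1+ψ₁(Kᵢ−1)) = 0.
g(0) = ΣzᵢKᵢ − 1 = 1.115 and g(1) = 1 − Σzᵢ/Kᵢ = -1.012, so a root lies in (0, 1).
Newton–Raphson from ψ₁ = 0.5:
  ψ₁ = 0.500: g = 0.0273, g' = -1.388 → ψ₁ = 0.520
Converged at ψ₁ = 0.520.
Drum-1 compositions:
  1: x = 0.203, y = 0.792
  2: x = 0.797, y = 0.208
Drum-2 feed = drum-1 vapor: z₂ = (0.7919, 0.2081).
Drum 2:
Binary case is linear: z₁(K₁−1)(1+ψ₂(K₂−1)) + z₂(K₂−1)(1+ψ₂(K₁−1)) = 0
⇒ ψ₂ = [z₁(K₁−1)+z₂(K₂−1)] / [−(K₁−1)(K₂−1)] = 0.8559/1.1023 = 0.776
  1: x = 0.394, y = 0.907
  2: x = 0.606, y = 0.093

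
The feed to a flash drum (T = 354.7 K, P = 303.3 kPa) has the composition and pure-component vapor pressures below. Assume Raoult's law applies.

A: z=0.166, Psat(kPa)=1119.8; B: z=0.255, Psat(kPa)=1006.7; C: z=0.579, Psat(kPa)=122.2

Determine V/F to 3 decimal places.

Raoult's law: Kᵢ = Pᵢˢᵃᵗ/P = Pᵢˢᵃᵗ/303.3.
  K_A = 1119.8/303.3 = 3.69205, K_B = 1006.7/303.3 = 3.31916, K_C = 122.2/303.3 = 0.40290
Material balance + equilibrium reduce to Σ zᵢ(Kᵢ−1)/(1+V/F(Kᵢ−1)) = 0.
g(0) = ΣzᵢKᵢ − 1 = 0.693 and g(1) = 1 − Σzᵢ/Kᵢ = -0.559, so a root lies in (0, 1).
Newton iteration, V/F⁰ = 0.47:
  V/F = 0.470: g = -0.0004, g' = -0.947 → V/F = 0.470
Converged at V/F = 0.470.

V/F = 0.470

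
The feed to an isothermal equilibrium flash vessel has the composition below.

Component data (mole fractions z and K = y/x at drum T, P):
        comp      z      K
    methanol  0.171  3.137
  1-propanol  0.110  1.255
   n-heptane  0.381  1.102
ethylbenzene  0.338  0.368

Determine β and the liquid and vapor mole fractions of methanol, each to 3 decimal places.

Rachford–Rice: g(β) = Σ zᵢ(Kᵢ−1)/(1+β(Kᵢ−1)) = 0.
Feasibility: ΣzᵢKᵢ = 1.219, Σzᵢ/Kᵢ = 1.406 — both > 1, two phases present.
Newton iteration, β⁰ = 0.65:
  β = 0.650: g = -0.1491, g' = -0.534 → β = 0.371
  β = 0.371: g = -0.0122, g' = -0.483 → β = 0.346
Converged at β = 0.346.
Compositions from xᵢ = zᵢ/(1+β(Kᵢ−1)), yᵢ = Kᵢxᵢ:
  methanol: x = 0.098, y = 0.308
  1-propanol: x = 0.101, y = 0.127
  n-heptane: x = 0.368, y = 0.406
  ethylbenzene: x = 0.433, y = 0.159

β = 0.346, x_methanol = 0.098, y_methanol = 0.308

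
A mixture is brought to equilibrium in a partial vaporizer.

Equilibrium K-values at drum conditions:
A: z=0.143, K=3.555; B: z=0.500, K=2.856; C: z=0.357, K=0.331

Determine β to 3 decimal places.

Material balance + equilibrium reduce to Σ zᵢ(Kᵢ−1)/(1+β(Kᵢ−1)) = 0.
Feasibility: ΣzᵢKᵢ = 2.055, Σzᵢ/Kᵢ = 1.294 — both > 1, two phases present.
Newton iteration, β⁰ = 0.5:
  β = 0.500: g = 0.2829, g' = -1.004 → β = 0.782
Converged at β = 0.782.

β = 0.782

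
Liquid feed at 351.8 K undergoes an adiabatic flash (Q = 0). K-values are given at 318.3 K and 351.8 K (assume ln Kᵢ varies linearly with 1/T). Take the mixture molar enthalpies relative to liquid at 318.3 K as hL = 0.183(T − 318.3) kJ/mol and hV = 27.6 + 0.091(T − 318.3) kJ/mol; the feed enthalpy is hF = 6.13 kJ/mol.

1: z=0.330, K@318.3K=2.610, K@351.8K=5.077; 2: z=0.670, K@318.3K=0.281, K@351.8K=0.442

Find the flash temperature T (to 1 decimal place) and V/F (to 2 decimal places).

T = 326.9 K, V/F = 0.17

Adiabatic flash: solve Rachford–Rice at each trial T, then check hF = ψ·hV(T) + (1−ψ)·hL(T).
  T = 318.3 K: K = (2.610, 0.281), RR gives ψ = 0.043, H_out = 1.182 kJ/mol
  T = 351.8 K: K = (5.077, 0.442), RR gives ψ = 0.427, H_out = 16.601 kJ/mol
  T = 335.1 K: K = (3.705, 0.357), RR gives ψ = 0.265, H_out = 9.986 kJ/mol
  T = 326.7 K: K = (3.124, 0.318), RR gives ψ = 0.168, H_out = 6.046 kJ/mol
  T = 330.9 K: K = (3.406, 0.337), RR gives ψ = 0.219, H_out = 8.098 kJ/mol
  T = 328.8 K: K = (3.262, 0.327), RR gives ψ = 0.194, H_out = 7.096 kJ/mol
Linear interpolation between T = 326.7 (H_out = 6.046) and T = 328.8 (H_out = 7.096) on hF = 6.13 gives T ≈ 326.9 K, at which ψ = 0.17.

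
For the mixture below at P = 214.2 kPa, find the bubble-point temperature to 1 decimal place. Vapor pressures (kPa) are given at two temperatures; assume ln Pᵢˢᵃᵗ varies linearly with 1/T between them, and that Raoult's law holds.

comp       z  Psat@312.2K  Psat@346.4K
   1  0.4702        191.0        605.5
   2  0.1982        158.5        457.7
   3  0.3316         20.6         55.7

T = 327.0 K

Bubble-point temperature: ΣzᵢPᵢˢᵃᵗ(T) = P. Interpolate ln Pᵢˢᵃᵗ = aᵢ + bᵢ/T.
  T = 312.2 K: ΣzᵢPᵢˢᵃᵗ = 128.05 kPa
  T = 346.4 K: ΣzᵢPᵢˢᵃᵗ = 393.89 kPa
  T = 329.3 K: ΣzᵢPᵢˢᵃᵗ = 231.17 kPa
  T = 320.8 K: ΣzᵢPᵢˢᵃᵗ = 173.70 kPa
  T = 325.1 K: ΣzᵢPᵢˢᵃᵗ = 201.09 kPa
  T = 327.2 K: ΣzᵢPᵢˢᵃᵗ = 215.70 kPa
Interpolating between 325.1 K and 327.2 K gives T ≈ 327.0 K.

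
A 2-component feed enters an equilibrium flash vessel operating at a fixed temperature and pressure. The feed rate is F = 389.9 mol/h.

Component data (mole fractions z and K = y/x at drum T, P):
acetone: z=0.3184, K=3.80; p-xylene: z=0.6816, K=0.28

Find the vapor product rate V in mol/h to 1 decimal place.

V = 77.5 mol/h

Material balance + equilibrium reduce to Σ zᵢ(Kᵢ−1)/(1+V/F(Kᵢ−1)) = 0.
Feasibility: ΣzᵢKᵢ = 1.4008, Σzᵢ/Kᵢ = 2.5181 — both > 1, two phases present.
Binary case is linear: z₁(K₁−1)(1+V/F(K₂−1)) + z₂(K₂−1)(1+V/F(K₁−1)) = 0
⇒ V/F = [z₁(K₁−1)+z₂(K₂−1)] / [−(K₁−1)(K₂−1)] = 0.40077/2.01600 = 0.1988
Then V = V/F·F = 0.1988·389.9 = 77.5 mol/h and L = F − V = 312.4 mol/h.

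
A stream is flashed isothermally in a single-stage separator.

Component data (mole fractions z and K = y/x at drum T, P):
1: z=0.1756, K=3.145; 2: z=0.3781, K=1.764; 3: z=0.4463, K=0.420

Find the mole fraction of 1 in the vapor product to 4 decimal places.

Iterate (Newton) starting at ψ = 0.47:
  ψ = 0.4700: g = 0.04425, g' = -0.6036 → ψ = 0.5433
  ψ = 0.5433: g = 0.00012, g' = -0.6026 → ψ = 0.5435
Converged at ψ = 0.5435.
Compositions from xᵢ = zᵢ/(1+ψ(Kᵢ−1)), yᵢ = Kᵢxᵢ:
  1: x = 0.0811, y = 0.2550
  2: x = 0.2672, y = 0.4713
  3: x = 0.6518, y = 0.2737

y_1 = 0.2550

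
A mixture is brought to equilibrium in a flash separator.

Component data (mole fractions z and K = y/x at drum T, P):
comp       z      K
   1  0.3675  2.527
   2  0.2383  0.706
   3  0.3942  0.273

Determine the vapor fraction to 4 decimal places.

Material balance + equilibrium reduce to Σ zᵢ(Kᵢ−1)/(1+ψ(Kᵢ−1)) = 0.
Feasibility: ΣzᵢKᵢ = 1.2045, Σzᵢ/Kᵢ = 1.9269 — both > 1, two phases present.
Newton iteration, ψ⁰ = 0.49:
  ψ = 0.4900: g = -0.20602, g' = -0.8112 → ψ = 0.2360
  ψ = 0.2360: g = -0.00873, g' = -0.7904 → ψ = 0.2250
Converged at ψ = 0.2250.

ψ = 0.2250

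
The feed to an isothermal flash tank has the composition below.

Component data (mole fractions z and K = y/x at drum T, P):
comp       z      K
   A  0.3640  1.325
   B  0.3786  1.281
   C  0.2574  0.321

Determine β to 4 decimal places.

Newton iteration, β⁰ = 0.35:
  β = 0.3500: g = -0.02618, g' = -0.2600 → β = 0.2493
  β = 0.2493: g = -0.00153, g' = -0.2310 → β = 0.2427
  β = 0.2427: g = -0.00001, g' = -0.2293 → β = 0.2426
Converged at β = 0.2426.

β = 0.2426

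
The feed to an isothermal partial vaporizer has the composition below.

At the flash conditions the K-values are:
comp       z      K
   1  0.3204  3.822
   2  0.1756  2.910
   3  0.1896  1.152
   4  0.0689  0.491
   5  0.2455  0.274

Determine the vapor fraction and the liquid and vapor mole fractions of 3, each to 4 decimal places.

Let ψ = V/F and solve Σ zᵢ(Kᵢ−1)/(1+ψ(Kᵢ−1)) = 0.
Check two-phase: ΣzᵢKᵢ = 2.0551 > 1 and Σzᵢ/Kᵢ = 1.3451 > 1, so g(0) = 1.0551 > 0 and g(1) = -0.3451 < 0.
Newton iteration, ψ⁰ = 0.5:
  ψ = 0.5000: g = 0.24652, g' = -0.9614 → ψ = 0.7564
  ψ = 0.7564: g = -0.00089, g' = -1.0542 → ψ = 0.7556
Converged at ψ = 0.7556.
Compositions from xᵢ = zᵢ/(1+ψ(Kᵢ−1)), yᵢ = Kᵢxᵢ:
  1: x = 0.1023, y = 0.3910
  2: x = 0.0719, y = 0.2092
  3: x = 0.1701, y = 0.1959
  4: x = 0.1120, y = 0.0550
  5: x = 0.5438, y = 0.1490

ψ = 0.7556, x_3 = 0.1701, y_3 = 0.1959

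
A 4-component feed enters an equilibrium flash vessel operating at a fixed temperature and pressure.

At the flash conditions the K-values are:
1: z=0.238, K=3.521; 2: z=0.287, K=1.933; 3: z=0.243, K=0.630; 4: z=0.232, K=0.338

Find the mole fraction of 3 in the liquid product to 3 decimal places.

Material balance + equilibrium reduce to Σ zᵢ(Kᵢ−1)/(1+V/F(Kᵢ−1)) = 0.
Check two-phase: ΣzᵢKᵢ = 1.624 > 1 and Σzᵢ/Kᵢ = 1.288 > 1, so g(0) = 0.624 > 0 and g(1) = -0.288 < 0.
Iterate (Newton) starting at V/F = 0.49:
  V/F = 0.490: g = 0.1150, g' = -0.693 → V/F = 0.656
  V/F = 0.656: g = 0.0020, g' = -0.687 → V/F = 0.659
Converged at V/F = 0.659.
Compositions from xᵢ = zᵢ/(1+V/F(Kᵢ−1)), yᵢ = Kᵢxᵢ:
  1: x = 0.089, y = 0.315
  2: x = 0.178, y = 0.344
  3: x = 0.321, y = 0.202
  4: x = 0.411, y = 0.139

x_3 = 0.321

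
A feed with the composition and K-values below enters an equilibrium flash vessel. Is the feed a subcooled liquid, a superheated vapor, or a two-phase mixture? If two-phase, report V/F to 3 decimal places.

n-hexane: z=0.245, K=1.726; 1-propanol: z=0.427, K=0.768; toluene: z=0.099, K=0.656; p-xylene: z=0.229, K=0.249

ΣzᵢKᵢ = 0.873; Σzᵢ/Kᵢ = 1.769.
Since ΣzᵢKᵢ < 1 the mixture is below its bubble point — single liquid phase.

subcooled liquid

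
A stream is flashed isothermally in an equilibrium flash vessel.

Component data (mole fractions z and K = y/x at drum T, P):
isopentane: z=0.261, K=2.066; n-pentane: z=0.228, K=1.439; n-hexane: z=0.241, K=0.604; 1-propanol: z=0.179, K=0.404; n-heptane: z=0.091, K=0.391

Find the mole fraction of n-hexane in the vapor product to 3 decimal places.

y_n-hexane = 0.164

Material balance + equilibrium reduce to Σ zᵢ(Kᵢ−1)/(1+V/F(Kᵢ−1)) = 0.
Check two-phase: ΣzᵢKᵢ = 1.121 > 1 and Σzᵢ/Kᵢ = 1.360 > 1, so g(0) = 0.121 > 0 and g(1) = -0.360 < 0.
Iterate (Newton) starting at V/F = 0.5:
  V/F = 0.500: g = -0.0871, g' = -0.413 → V/F = 0.289
  V/F = 0.289: g = -0.0025, g' = -0.399 → V/F = 0.283
Converged at V/F = 0.283.
Compositions from xᵢ = zᵢ/(1+V/F(Kᵢ−1)), yᵢ = Kᵢxᵢ:
  isopentane: x = 0.201, y = 0.414
  n-pentane: x = 0.203, y = 0.292
  n-hexane: x = 0.271, y = 0.164
  1-propanol: x = 0.215, y = 0.087
  n-heptane: x = 0.110, y = 0.043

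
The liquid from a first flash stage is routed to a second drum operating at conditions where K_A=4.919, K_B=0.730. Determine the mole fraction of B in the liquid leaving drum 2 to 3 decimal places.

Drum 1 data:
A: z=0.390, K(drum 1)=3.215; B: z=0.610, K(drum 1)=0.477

x_B (drum 2) = 0.936

Drum 1:
Let ψ₁ = V/F and solve Σ zᵢ(Kᵢ−1)/(1+ψ₁(Kᵢ−1)) = 0.
g(0) = ΣzᵢKᵢ − 1 = 0.545 and g(1) = 1 − Σzᵢ/Kᵢ = -0.400, so a root lies in (0, 1).
Binary case is linear: z₁(K₁−1)(1+ψ₁(K₂−1)) + z₂(K₂−1)(1+ψ₁(K₁−1)) = 0
⇒ ψ₁ = [z₁(K₁−1)+z₂(K₂−1)] / [−(K₁−1)(K₂−1)] = 0.5448/1.1584 = 0.470
Drum-1 compositions:
  A: x = 0.191, y = 0.614
  B: x = 0.809, y = 0.386
Drum-2 feed = drum-1 liquid: z₂ = (0.1910, 0.8090).
Drum 2:
Material balance + equilibrium reduce to Σ zᵢ(Kᵢ−1)/(1+ψ₂(Kᵢ−1)) = 0.
Feasibility: ΣzᵢKᵢ = 1.530, Σzᵢ/Kᵢ = 1.147 — both > 1, two phases present.
Binary case is linear: z₁(K₁−1)(1+ψ₂(K₂−1)) + z₂(K₂−1)(1+ψ₂(K₁−1)) = 0
⇒ ψ₂ = [z₁(K₁−1)+z₂(K₂−1)] / [−(K₁−1)(K₂−1)] = 0.5302/1.0581 = 0.501
  A: x = 0.064, y = 0.317
  B: x = 0.936, y = 0.683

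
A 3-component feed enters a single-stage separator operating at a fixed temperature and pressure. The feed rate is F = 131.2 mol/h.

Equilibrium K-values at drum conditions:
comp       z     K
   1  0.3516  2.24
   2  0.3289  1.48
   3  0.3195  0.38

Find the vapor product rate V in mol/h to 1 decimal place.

V = 92.2 mol/h

Rachford–Rice: g(ψ) = Σ zᵢ(Kᵢ−1)/(1+ψ(Kᵢ−1)) = 0.
Check two-phase: ΣzᵢKᵢ = 1.3958 > 1 and Σzᵢ/Kᵢ = 1.2200 > 1, so g(0) = 0.3958 > 0 and g(1) = -0.2200 < 0.
Newton iteration, ψ⁰ = 0.59:
  ψ = 0.5900: g = 0.06246, g' = -0.5317 → ψ = 0.7075
  ψ = 0.7075: g = -0.00278, g' = -0.5854 → ψ = 0.7027
Converged at ψ = 0.7027.
Then V = ψ·F = 0.7027·131.2 = 92.2 mol/h and L = F − V = 39.0 mol/h.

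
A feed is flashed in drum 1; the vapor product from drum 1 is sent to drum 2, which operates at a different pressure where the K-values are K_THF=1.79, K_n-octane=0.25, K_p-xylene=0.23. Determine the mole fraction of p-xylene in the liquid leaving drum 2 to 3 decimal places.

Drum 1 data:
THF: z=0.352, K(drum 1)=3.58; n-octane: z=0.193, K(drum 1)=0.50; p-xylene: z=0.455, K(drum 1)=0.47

Drum 1:
Newton iteration, ψ₁⁰ = 0.45:
  ψ₁ = 0.450: g = -0.0209, g' = -0.802 → ψ₁ = 0.424
Converged at ψ₁ = 0.424.
Drum-1 compositions:
  THF: x = 0.168, y = 0.602
  n-octane: x = 0.245, y = 0.122
  p-xylene: x = 0.587, y = 0.276
Drum-2 feed = drum-1 vapor: z₂ = (0.6016, 0.1225, 0.2759).
Drum 2:
Material balance + equilibrium reduce to Σ zᵢ(Kᵢ−1)/(1+ψ₂(Kᵢ−1)) = 0.
g(0) = ΣzᵢKᵢ − 1 = 0.171 and g(1) = 1 − Σzᵢ/Kᵢ = -1.026, so a root lies in (0, 1).
Newton iteration, ψ₂⁰ = 0.5:
  ψ₂ = 0.500: g = -0.1517, g' = -0.802 → ψ₂ = 0.311
  ψ₂ = 0.311: g = -0.0175, g' = -0.642 → ψ₂ = 0.284
  ψ₂ = 0.284: g = -0.0002, g' = -0.630 → ψ₂ = 0.283
Converged at ψ₂ = 0.283.
  THF: x = 0.492, y = 0.880
  n-octane: x = 0.156, y = 0.039
  p-xylene: x = 0.353, y = 0.081

x_p-xylene (drum 2) = 0.353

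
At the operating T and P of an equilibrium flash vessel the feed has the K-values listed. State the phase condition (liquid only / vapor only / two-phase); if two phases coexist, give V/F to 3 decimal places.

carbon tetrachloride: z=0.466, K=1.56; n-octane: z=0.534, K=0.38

liquid only

ΣzᵢKᵢ = 0.930; Σzᵢ/Kᵢ = 1.704.
Since ΣzᵢKᵢ < 1 the mixture is below its bubble point — single liquid phase.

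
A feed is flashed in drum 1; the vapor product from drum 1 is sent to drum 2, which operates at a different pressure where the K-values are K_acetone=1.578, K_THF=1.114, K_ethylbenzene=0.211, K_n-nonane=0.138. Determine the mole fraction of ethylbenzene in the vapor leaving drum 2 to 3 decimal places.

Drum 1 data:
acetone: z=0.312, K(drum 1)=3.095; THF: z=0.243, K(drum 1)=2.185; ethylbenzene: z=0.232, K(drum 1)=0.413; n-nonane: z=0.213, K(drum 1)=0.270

y_ethylbenzene (drum 2) = 0.039

Drum 1:
Rachford–Rice: g(ψ₁) = Σ zᵢ(Kᵢ−1)/(1+ψ₁(Kᵢ−1)) = 0.
Feasibility: ΣzᵢKᵢ = 1.650, Σzᵢ/Kᵢ = 1.563 — both > 1, two phases present.
Iterate (Newton) starting at ψ₁ = 0.5:
  ψ₁ = 0.500: g = 0.0624, g' = -0.903 → ψ₁ = 0.569
Converged at ψ₁ = 0.569.
Drum-1 compositions:
  acetone: x = 0.142, y = 0.441
  THF: x = 0.145, y = 0.317
  ethylbenzene: x = 0.348, y = 0.144
  n-nonane: x = 0.364, y = 0.098
Drum-2 feed = drum-1 vapor: z₂ = (0.4406, 0.3172, 0.1438, 0.0983).
Drum 2:
Newton–Raphson from ψ₂ = 0.55:
  ψ₂ = 0.550: g = -0.1344, g' = -0.632 → ψ₂ = 0.337
  ψ₂ = 0.337: g = -0.0262, g' = -0.418 → ψ₂ = 0.275
  ψ₂ = 0.275: g = -0.0011, g' = -0.385 → ψ₂ = 0.272
Converged at ψ₂ = 0.272.
  acetone: x = 0.381, y = 0.601
  THF: x = 0.308, y = 0.343
  ethylbenzene: x = 0.183, y = 0.039
  n-nonane: x = 0.128, y = 0.018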